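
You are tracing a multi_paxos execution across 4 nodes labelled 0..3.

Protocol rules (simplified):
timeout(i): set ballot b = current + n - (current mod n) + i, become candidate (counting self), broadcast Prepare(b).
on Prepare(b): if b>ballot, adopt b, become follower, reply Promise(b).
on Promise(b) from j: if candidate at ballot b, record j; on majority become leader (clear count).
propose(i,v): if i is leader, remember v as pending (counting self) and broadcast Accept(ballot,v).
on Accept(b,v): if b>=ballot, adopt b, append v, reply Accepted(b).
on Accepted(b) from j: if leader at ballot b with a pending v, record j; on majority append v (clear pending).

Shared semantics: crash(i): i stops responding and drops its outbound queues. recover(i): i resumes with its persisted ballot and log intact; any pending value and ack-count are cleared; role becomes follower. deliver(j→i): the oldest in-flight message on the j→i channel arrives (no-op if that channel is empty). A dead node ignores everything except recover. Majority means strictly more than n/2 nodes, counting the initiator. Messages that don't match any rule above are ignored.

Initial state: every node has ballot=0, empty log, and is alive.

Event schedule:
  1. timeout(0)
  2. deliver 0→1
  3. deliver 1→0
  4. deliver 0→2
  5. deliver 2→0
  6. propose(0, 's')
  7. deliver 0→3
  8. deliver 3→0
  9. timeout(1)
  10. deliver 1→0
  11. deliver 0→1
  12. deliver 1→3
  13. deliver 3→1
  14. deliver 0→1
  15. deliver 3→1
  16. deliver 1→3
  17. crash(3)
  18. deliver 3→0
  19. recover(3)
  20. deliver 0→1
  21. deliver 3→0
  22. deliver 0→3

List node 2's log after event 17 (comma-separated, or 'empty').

[1] timeout(0) → N0(cand b4 [-])
[2] deliver 0→1 → N1(foll b4 [-])
[3] deliver 1→0 → ∅
[4] deliver 0→2 → N2(foll b4 [-])
[5] deliver 2→0 → N0(lead b4 [-])
[6] propose(0,'s') → ∅
[7] deliver 0→3 → N3(foll b4 [-])
[8] deliver 3→0 → ∅
[9] timeout(1) → N1(cand b9 [-])
[10] deliver 1→0 → N0(foll b9 [-])
[11] deliver 0→1 → ∅
[12] deliver 1→3 → N3(foll b9 [-])
[13] deliver 3→1 → ∅
[14] deliver 0→1 → N1(lead b9 [-])
[15] deliver 3→1 → ∅
[16] deliver 1→3 → ∅
[17] crash(3) → N3(✗foll b9 [-])

empty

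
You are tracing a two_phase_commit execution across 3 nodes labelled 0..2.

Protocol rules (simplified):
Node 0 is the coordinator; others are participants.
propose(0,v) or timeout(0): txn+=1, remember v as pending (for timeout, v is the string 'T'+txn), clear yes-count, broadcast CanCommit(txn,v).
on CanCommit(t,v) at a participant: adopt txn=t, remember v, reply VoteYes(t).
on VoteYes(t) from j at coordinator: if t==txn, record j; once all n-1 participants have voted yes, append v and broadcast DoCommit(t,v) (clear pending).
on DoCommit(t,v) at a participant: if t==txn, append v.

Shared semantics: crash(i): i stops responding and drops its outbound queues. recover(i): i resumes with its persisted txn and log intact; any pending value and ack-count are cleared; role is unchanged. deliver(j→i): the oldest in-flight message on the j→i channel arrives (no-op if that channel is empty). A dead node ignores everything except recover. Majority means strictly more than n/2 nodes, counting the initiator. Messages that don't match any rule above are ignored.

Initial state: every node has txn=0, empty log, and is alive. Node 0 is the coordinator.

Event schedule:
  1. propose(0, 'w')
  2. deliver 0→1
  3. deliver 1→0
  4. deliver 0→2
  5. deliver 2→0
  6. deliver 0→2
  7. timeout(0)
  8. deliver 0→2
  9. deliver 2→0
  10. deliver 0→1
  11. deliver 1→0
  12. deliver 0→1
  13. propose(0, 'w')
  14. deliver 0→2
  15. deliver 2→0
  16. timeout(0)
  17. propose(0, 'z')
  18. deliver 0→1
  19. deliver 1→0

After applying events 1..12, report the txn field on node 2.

1. propose(0,'w'):  <0:coor t1 ->
2. deliver 0→1:  <1:part t1 ->
3. deliver 1→0:  nop
4. deliver 0→2:  <2:part t1 ->
5. deliver 2→0:  <0:coor t1 w>
6. deliver 0→2:  <2:part t1 w>
7. timeout(0):  <0:coor t2 w>
8. deliver 0→2:  <2:part t2 w>
9. deliver 2→0:  nop
10. deliver 0→1:  <1:part t1 w>
11. deliver 1→0:  nop
12. deliver 0→1:  <1:part t2 w>

2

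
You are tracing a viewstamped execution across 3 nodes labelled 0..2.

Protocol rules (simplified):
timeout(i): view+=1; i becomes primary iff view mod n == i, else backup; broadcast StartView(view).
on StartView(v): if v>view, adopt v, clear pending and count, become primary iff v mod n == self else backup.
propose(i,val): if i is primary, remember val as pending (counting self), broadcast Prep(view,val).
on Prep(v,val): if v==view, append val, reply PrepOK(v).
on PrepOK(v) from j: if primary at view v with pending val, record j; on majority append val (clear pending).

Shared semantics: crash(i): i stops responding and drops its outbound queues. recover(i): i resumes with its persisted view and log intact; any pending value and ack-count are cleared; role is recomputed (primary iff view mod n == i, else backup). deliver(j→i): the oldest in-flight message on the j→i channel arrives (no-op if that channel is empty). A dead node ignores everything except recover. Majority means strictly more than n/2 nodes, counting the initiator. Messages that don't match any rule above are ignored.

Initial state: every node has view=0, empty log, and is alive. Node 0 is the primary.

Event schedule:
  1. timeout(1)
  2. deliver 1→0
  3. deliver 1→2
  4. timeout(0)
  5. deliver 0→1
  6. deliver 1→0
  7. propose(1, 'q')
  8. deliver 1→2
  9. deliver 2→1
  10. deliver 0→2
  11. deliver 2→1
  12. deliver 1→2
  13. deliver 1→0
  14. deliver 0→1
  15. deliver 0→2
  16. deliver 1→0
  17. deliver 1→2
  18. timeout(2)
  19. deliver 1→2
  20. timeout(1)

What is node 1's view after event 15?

2

e1 timeout(1): 1[prim,v=1,-]
e2 deliver 1→0: 0[back,v=1,-]
e3 deliver 1→2: 2[back,v=1,-]
e4 timeout(0): 0[back,v=2,-]
e5 deliver 0→1: 1[back,v=2,-]
e6 deliver 1→0: ·
e7 propose(1,'q'): ·
e8 deliver 1→2: ·
e9 deliver 2→1: ·
e10 deliver 0→2: 2[prim,v=2,-]
e11 deliver 2→1: ·
e12 deliver 1→2: ·
e13 deliver 1→0: ·
e14 deliver 0→1: ·
e15 deliver 0→2: ·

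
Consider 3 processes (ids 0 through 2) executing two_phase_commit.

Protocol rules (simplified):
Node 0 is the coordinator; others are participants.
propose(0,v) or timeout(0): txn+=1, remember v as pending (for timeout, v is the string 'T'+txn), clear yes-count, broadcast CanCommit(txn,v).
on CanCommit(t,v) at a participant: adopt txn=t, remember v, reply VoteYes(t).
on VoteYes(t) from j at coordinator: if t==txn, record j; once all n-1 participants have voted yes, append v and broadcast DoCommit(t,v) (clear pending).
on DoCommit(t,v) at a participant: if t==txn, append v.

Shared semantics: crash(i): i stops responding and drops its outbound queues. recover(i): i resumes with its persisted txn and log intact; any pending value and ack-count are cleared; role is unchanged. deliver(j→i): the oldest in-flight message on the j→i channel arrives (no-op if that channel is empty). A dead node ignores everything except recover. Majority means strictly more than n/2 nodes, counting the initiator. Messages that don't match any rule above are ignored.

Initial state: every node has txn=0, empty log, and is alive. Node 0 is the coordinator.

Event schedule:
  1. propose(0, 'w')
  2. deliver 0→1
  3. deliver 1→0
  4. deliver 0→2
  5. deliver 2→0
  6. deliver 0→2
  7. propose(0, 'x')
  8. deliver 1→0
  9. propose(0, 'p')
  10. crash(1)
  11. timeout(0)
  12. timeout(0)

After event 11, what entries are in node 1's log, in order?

empty

step 1 propose(0,'w'): 0={coor,t=1,log=-}
step 2 deliver 0→1: 1={part,t=1,log=-}
step 3 deliver 1→0: —
step 4 deliver 0→2: 2={part,t=1,log=-}
step 5 deliver 2→0: 0={coor,t=1,log=w}
step 6 deliver 0→2: 2={part,t=1,log=w}
step 7 propose(0,'x'): 0={coor,t=2,log=w}
step 8 deliver 1→0: —
step 9 propose(0,'p'): 0={coor,t=3,log=w}
step 10 crash(1): 1={✗part,t=1,log=-}
step 11 timeout(0): 0={coor,t=4,log=w}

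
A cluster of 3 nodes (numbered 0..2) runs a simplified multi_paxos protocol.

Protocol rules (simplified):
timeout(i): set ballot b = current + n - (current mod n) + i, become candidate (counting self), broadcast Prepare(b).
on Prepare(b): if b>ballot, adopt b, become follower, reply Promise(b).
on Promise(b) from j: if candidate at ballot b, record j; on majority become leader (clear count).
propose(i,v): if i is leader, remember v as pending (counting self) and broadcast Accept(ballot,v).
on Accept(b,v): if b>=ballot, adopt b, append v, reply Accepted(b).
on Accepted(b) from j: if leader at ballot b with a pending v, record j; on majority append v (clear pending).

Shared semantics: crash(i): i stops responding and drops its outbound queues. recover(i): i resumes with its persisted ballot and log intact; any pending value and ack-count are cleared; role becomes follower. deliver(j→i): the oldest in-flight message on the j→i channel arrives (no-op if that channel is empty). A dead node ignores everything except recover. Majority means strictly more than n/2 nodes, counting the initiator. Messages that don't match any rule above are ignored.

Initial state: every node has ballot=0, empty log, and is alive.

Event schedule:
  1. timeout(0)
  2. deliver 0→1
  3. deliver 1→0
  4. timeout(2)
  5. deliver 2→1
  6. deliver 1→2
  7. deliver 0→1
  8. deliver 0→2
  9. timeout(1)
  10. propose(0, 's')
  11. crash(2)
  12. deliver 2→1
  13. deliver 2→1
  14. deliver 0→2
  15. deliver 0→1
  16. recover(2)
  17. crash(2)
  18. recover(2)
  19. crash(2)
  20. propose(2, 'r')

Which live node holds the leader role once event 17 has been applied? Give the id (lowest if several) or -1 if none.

[1] timeout(0) → N0(cand b3 [-])
[2] deliver 0→1 → N1(foll b3 [-])
[3] deliver 1→0 → N0(lead b3 [-])
[4] timeout(2) → N2(cand b5 [-])
[5] deliver 2→1 → N1(foll b5 [-])
[6] deliver 1→2 → N2(lead b5 [-])
[7] deliver 0→1 → ∅
[8] deliver 0→2 → ∅
[9] timeout(1) → N1(cand b7 [-])
[10] propose(0,'s') → ∅
[11] crash(2) → N2(✗lead b5 [-])
[12] deliver 2→1 → ∅
[13] deliver 2→1 → ∅
[14] deliver 0→2 → ∅
[15] deliver 0→1 → ∅
[16] recover(2) → N2(foll b5 [-])
[17] crash(2) → N2(✗foll b5 [-])

0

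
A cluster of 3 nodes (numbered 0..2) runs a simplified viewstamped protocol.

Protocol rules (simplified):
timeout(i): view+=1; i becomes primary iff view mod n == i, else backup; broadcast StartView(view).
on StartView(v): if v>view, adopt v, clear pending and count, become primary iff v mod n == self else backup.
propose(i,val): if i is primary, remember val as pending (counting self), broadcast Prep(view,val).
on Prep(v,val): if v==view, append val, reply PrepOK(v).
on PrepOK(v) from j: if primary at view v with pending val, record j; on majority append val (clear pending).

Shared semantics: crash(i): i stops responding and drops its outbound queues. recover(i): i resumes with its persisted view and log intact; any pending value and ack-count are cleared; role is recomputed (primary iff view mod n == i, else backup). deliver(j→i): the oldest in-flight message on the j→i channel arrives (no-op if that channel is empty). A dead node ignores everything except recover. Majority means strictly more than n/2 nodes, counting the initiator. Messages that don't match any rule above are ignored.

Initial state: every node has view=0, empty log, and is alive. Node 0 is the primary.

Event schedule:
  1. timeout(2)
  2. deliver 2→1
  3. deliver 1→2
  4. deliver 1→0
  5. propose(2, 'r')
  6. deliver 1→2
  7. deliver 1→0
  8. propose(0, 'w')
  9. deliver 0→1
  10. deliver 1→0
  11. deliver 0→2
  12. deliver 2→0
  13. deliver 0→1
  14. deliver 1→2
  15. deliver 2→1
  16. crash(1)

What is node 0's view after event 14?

1

1. timeout(2):  <2:back v1 ->
2. deliver 2→1:  <1:prim v1 ->
3. deliver 1→2:  nop
4. deliver 1→0:  nop
5. propose(2,'r'):  nop
6. deliver 1→2:  nop
7. deliver 1→0:  nop
8. propose(0,'w'):  nop
9. deliver 0→1:  nop
10. deliver 1→0:  nop
11. deliver 0→2:  nop
12. deliver 2→0:  <0:back v1 ->
13. deliver 0→1:  nop
14. deliver 1→2:  nop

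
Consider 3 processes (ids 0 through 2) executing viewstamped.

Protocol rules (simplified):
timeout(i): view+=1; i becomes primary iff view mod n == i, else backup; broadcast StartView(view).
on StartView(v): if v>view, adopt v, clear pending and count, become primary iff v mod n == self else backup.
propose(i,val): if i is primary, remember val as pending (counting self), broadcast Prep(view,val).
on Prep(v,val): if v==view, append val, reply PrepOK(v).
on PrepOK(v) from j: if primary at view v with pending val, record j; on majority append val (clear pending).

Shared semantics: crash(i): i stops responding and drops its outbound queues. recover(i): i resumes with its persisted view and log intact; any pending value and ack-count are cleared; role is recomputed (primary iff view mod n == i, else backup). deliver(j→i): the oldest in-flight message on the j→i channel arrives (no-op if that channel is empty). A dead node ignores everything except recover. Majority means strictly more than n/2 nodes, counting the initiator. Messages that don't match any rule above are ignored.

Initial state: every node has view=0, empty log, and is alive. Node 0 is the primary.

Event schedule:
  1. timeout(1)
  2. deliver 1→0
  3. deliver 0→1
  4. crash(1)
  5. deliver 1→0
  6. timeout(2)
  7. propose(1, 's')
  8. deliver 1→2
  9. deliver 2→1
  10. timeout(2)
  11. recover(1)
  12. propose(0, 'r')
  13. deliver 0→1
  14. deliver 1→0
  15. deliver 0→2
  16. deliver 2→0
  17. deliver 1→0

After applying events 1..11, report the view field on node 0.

1. timeout(1):  <1:prim v1 ->
2. deliver 1→0:  <0:back v1 ->
3. deliver 0→1:  nop
4. crash(1):  <1:✗prim v1 ->
5. deliver 1→0:  nop
6. timeout(2):  <2:back v1 ->
7. propose(1,'s'):  nop
8. deliver 1→2:  nop
9. deliver 2→1:  nop
10. timeout(2):  <2:prim v2 ->
11. recover(1):  <1:prim v1 ->

1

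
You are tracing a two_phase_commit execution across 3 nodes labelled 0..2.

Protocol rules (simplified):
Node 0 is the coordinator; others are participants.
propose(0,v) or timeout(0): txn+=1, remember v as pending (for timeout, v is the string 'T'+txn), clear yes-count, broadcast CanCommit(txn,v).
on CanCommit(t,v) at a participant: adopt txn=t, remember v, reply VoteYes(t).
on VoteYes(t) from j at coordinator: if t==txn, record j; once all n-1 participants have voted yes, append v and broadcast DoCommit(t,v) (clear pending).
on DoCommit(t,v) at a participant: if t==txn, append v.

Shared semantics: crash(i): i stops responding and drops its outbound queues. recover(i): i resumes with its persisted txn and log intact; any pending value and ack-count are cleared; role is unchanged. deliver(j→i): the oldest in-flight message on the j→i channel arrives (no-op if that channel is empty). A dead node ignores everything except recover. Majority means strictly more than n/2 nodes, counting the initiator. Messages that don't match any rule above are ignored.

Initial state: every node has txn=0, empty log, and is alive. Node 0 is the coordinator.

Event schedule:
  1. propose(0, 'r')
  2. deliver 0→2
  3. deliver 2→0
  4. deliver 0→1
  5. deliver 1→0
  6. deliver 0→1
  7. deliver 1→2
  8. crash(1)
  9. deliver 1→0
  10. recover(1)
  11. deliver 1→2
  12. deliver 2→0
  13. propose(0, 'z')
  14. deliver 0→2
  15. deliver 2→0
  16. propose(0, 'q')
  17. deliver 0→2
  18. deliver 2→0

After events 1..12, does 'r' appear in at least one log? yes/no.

yes

e1 propose(0,'r'): 0[coor,t=1,-]
e2 deliver 0→2: 2[part,t=1,-]
e3 deliver 2→0: ·
e4 deliver 0→1: 1[part,t=1,-]
e5 deliver 1→0: 0[coor,t=1,r]
e6 deliver 0→1: 1[part,t=1,r]
e7 deliver 1→2: ·
e8 crash(1): 1[✗part,t=1,r]
e9 deliver 1→0: ·
e10 recover(1): 1[part,t=1,r]
e11 deliver 1→2: ·
e12 deliver 2→0: ·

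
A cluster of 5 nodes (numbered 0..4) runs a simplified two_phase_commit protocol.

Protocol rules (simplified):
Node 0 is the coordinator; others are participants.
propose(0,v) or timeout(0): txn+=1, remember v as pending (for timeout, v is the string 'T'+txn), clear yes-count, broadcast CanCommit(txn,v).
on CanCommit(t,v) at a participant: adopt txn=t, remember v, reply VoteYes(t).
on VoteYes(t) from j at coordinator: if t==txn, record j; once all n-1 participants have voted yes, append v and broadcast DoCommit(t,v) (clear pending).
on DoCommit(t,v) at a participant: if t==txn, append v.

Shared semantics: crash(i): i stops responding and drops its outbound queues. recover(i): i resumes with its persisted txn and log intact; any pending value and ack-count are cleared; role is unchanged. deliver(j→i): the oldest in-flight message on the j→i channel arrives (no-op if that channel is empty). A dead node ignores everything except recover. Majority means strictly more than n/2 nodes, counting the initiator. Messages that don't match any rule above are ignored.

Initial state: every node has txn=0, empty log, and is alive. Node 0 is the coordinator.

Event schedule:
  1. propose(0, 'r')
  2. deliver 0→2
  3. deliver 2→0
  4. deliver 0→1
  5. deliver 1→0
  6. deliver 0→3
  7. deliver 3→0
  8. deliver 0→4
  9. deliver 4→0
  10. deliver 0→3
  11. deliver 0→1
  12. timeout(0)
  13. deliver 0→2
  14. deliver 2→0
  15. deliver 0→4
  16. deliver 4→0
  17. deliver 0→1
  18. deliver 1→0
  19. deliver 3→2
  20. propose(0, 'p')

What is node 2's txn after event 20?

after 1 — propose(0,'r'): n0:coor/t1/[-]
after 2 — deliver 0→2: n2:part/t1/[-]
after 3 — deliver 2→0: ·
after 4 — deliver 0→1: n1:part/t1/[-]
after 5 — deliver 1→0: ·
after 6 — deliver 0→3: n3:part/t1/[-]
after 7 — deliver 3→0: ·
after 8 — deliver 0→4: n4:part/t1/[-]
after 9 — deliver 4→0: n0:coor/t1/[r]
after 10 — deliver 0→3: n3:part/t1/[r]
after 11 — deliver 0→1: n1:part/t1/[r]
after 12 — timeout(0): n0:coor/t2/[r]
after 13 — deliver 0→2: n2:part/t1/[r]
after 14 — deliver 2→0: ·
after 15 — deliver 0→4: n4:part/t1/[r]
after 16 — deliver 4→0: ·
after 17 — deliver 0→1: n1:part/t2/[r]
after 18 — deliver 1→0: ·
after 19 — deliver 3→2: ·
after 20 — propose(0,'p'): n0:coor/t3/[r]

1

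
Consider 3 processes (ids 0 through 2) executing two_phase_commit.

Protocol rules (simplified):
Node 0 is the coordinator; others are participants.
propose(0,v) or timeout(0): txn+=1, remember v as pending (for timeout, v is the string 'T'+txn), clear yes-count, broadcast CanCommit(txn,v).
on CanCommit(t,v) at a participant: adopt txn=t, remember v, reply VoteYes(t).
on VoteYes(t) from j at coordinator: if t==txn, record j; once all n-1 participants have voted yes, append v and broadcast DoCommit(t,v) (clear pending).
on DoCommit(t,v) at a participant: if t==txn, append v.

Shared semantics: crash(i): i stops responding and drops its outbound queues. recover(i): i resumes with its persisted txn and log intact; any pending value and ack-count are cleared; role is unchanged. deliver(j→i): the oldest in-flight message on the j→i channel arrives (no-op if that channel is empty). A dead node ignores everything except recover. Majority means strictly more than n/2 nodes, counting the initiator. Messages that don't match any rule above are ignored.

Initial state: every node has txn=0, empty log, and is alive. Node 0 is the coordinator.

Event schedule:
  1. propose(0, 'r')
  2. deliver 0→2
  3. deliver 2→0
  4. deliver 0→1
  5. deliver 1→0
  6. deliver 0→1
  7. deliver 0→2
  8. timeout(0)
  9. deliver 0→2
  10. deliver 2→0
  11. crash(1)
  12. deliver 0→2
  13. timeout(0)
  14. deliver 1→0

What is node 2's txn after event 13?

[1] propose(0,'r') → N0(coor t1 [-])
[2] deliver 0→2 → N2(part t1 [-])
[3] deliver 2→0 → ∅
[4] deliver 0→1 → N1(part t1 [-])
[5] deliver 1→0 → N0(coor t1 [r])
[6] deliver 0→1 → N1(part t1 [r])
[7] deliver 0→2 → N2(part t1 [r])
[8] timeout(0) → N0(coor t2 [r])
[9] deliver 0→2 → N2(part t2 [r])
[10] deliver 2→0 → ∅
[11] crash(1) → N1(✗part t1 [r])
[12] deliver 0→2 → ∅
[13] timeout(0) → N0(coor t3 [r])

2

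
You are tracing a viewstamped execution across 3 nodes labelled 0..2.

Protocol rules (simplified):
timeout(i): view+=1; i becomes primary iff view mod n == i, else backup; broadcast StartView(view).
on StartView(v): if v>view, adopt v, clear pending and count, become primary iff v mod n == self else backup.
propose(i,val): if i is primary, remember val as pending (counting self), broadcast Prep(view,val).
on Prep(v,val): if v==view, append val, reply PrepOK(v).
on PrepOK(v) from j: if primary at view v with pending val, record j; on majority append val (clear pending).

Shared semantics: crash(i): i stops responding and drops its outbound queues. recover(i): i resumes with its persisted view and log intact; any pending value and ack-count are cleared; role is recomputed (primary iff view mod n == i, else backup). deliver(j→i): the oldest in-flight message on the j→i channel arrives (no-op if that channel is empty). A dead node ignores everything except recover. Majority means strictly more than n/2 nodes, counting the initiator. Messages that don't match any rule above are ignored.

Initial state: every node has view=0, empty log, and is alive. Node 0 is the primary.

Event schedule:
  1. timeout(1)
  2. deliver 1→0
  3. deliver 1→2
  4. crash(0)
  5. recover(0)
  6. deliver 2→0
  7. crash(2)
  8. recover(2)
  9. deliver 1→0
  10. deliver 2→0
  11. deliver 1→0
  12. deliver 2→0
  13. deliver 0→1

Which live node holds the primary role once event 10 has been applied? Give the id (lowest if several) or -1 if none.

1

[1] timeout(1) → N1(prim v1 [-])
[2] deliver 1→0 → N0(back v1 [-])
[3] deliver 1→2 → N2(back v1 [-])
[4] crash(0) → N0(✗back v1 [-])
[5] recover(0) → N0(back v1 [-])
[6] deliver 2→0 → ∅
[7] crash(2) → N2(✗back v1 [-])
[8] recover(2) → N2(back v1 [-])
[9] deliver 1→0 → ∅
[10] deliver 2→0 → ∅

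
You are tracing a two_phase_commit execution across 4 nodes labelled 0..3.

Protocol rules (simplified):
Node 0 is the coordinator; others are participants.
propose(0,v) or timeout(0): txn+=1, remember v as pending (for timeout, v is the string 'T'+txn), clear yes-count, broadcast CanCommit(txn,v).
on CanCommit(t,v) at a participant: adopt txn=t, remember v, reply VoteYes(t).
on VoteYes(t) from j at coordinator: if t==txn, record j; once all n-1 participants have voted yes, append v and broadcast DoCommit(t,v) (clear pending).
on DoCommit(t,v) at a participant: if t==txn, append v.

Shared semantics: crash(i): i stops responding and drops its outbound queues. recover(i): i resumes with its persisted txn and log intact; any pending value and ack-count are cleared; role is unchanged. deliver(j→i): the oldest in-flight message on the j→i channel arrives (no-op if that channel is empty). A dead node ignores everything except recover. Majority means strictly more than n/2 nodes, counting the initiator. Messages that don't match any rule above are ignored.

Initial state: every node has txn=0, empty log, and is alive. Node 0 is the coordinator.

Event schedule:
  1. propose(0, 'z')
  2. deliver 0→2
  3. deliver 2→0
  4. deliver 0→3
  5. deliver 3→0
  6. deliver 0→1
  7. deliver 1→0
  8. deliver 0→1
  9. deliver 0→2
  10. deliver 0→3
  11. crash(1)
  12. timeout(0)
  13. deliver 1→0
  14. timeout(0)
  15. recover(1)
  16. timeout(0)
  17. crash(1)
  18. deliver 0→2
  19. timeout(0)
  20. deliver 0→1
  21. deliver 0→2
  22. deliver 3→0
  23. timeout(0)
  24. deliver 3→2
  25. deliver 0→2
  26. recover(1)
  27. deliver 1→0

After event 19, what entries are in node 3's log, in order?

z

1. propose(0,'z'):  <0:coor t1 ->
2. deliver 0→2:  <2:part t1 ->
3. deliver 2→0:  nop
4. deliver 0→3:  <3:part t1 ->
5. deliver 3→0:  nop
6. deliver 0→1:  <1:part t1 ->
7. deliver 1→0:  <0:coor t1 z>
8. deliver 0→1:  <1:part t1 z>
9. deliver 0→2:  <2:part t1 z>
10. deliver 0→3:  <3:part t1 z>
11. crash(1):  <1:✗part t1 z>
12. timeout(0):  <0:coor t2 z>
13. deliver 1→0:  nop
14. timeout(0):  <0:coor t3 z>
15. recover(1):  <1:part t1 z>
16. timeout(0):  <0:coor t4 z>
17. crash(1):  <1:✗part t1 z>
18. deliver 0→2:  <2:part t2 z>
19. timeout(0):  <0:coor t5 z>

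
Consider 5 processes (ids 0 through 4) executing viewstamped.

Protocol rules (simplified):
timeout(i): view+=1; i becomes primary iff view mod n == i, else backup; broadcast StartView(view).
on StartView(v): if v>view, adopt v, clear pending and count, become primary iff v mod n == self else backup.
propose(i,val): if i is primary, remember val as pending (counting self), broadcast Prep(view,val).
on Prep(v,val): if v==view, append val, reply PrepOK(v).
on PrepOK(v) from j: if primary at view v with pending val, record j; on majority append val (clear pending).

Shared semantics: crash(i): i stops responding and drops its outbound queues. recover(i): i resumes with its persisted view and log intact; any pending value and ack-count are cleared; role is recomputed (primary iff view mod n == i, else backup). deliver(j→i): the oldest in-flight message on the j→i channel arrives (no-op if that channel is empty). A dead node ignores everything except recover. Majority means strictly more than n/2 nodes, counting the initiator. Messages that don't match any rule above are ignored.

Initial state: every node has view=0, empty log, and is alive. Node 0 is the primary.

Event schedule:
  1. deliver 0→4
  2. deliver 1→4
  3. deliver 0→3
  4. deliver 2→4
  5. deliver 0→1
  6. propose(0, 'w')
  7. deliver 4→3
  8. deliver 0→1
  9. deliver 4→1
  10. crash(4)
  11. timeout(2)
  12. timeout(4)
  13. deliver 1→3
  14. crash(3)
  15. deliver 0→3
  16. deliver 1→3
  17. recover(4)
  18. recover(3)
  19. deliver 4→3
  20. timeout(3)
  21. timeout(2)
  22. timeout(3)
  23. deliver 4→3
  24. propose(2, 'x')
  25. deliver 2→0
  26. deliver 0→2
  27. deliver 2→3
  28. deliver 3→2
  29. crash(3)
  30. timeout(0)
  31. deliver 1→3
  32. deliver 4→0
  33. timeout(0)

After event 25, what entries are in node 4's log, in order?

after 1 — deliver 0→4: ·
after 2 — deliver 1→4: ·
after 3 — deliver 0→3: ·
after 4 — deliver 2→4: ·
after 5 — deliver 0→1: ·
after 6 — propose(0,'w'): ·
after 7 — deliver 4→3: ·
after 8 — deliver 0→1: n1:back/v0/[w]
after 9 — deliver 4→1: ·
after 10 — crash(4): n4:✗back/v0/[-]
after 11 — timeout(2): n2:back/v1/[-]
after 12 — timeout(4): ·
after 13 — deliver 1→3: ·
after 14 — crash(3): n3:✗back/v0/[-]
after 15 — deliver 0→3: ·
after 16 — deliver 1→3: ·
after 17 — recover(4): n4:back/v0/[-]
after 18 — recover(3): n3:back/v0/[-]
after 19 — deliver 4→3: ·
after 20 — timeout(3): n3:back/v1/[-]
after 21 — timeout(2): n2:prim/v2/[-]
after 22 — timeout(3): n3:back/v2/[-]
after 23 — deliver 4→3: ·
after 24 — propose(2,'x'): ·
after 25 — deliver 2→0: n0:back/v1/[-]

empty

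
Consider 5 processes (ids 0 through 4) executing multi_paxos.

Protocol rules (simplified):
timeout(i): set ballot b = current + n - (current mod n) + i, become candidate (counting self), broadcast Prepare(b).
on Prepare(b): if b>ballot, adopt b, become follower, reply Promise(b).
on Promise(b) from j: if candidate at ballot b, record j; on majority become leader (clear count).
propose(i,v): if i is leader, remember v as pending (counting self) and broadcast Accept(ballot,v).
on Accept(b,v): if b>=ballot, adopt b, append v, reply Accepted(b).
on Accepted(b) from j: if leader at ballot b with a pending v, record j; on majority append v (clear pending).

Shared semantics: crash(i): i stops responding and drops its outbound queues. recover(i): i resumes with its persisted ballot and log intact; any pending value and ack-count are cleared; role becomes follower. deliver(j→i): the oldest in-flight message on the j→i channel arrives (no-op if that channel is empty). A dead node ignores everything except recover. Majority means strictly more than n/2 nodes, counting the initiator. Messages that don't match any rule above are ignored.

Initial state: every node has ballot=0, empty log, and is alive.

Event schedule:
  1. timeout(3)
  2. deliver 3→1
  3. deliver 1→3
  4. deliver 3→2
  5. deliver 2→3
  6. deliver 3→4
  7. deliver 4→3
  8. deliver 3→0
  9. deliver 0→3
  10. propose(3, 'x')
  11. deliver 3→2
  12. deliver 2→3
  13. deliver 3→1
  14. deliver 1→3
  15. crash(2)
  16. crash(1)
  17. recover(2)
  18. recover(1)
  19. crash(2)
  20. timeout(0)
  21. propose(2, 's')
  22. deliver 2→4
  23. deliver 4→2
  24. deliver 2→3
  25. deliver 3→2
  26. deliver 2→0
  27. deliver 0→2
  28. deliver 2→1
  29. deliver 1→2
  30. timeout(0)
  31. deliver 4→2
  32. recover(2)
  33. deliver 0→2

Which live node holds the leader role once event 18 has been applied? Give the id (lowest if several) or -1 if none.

3

after 1 — timeout(3): n3:cand/b8/[-]
after 2 — deliver 3→1: n1:foll/b8/[-]
after 3 — deliver 1→3: ·
after 4 — deliver 3→2: n2:foll/b8/[-]
after 5 — deliver 2→3: n3:lead/b8/[-]
after 6 — deliver 3→4: n4:foll/b8/[-]
after 7 — deliver 4→3: ·
after 8 — deliver 3→0: n0:foll/b8/[-]
after 9 — deliver 0→3: ·
after 10 — propose(3,'x'): ·
after 11 — deliver 3→2: n2:foll/b8/[x]
after 12 — deliver 2→3: ·
after 13 — deliver 3→1: n1:foll/b8/[x]
after 14 — deliver 1→3: n3:lead/b8/[x]
after 15 — crash(2): n2:✗foll/b8/[x]
after 16 — crash(1): n1:✗foll/b8/[x]
after 17 — recover(2): n2:foll/b8/[x]
after 18 — recover(1): n1:foll/b8/[x]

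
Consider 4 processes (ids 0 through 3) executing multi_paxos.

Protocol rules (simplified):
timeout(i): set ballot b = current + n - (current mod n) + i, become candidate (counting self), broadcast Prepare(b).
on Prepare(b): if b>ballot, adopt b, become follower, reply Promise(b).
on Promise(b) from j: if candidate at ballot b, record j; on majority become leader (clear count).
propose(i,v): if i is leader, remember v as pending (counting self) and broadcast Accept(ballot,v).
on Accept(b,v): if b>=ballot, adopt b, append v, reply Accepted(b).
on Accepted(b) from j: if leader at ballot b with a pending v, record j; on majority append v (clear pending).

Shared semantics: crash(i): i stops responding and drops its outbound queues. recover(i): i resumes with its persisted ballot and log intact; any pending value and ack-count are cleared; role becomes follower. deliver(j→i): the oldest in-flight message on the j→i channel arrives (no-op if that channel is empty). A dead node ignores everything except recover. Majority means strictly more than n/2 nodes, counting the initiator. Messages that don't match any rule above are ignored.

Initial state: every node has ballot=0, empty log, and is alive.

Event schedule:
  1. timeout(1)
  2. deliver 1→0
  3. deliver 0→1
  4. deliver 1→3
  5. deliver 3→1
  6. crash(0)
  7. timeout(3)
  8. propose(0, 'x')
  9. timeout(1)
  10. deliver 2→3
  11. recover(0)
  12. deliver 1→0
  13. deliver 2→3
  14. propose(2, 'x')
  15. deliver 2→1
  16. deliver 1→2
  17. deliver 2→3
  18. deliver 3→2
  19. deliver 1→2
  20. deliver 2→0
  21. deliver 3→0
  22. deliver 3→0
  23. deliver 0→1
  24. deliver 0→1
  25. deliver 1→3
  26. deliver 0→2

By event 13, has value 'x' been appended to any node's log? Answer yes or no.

no

[1] timeout(1) → N1(cand b5 [-])
[2] deliver 1→0 → N0(foll b5 [-])
[3] deliver 0→1 → ∅
[4] deliver 1→3 → N3(foll b5 [-])
[5] deliver 3→1 → N1(lead b5 [-])
[6] crash(0) → N0(✗foll b5 [-])
[7] timeout(3) → N3(cand b11 [-])
[8] propose(0,'x') → ∅
[9] timeout(1) → N1(cand b9 [-])
[10] deliver 2→3 → ∅
[11] recover(0) → N0(foll b5 [-])
[12] deliver 1→0 → N0(foll b9 [-])
[13] deliver 2→3 → ∅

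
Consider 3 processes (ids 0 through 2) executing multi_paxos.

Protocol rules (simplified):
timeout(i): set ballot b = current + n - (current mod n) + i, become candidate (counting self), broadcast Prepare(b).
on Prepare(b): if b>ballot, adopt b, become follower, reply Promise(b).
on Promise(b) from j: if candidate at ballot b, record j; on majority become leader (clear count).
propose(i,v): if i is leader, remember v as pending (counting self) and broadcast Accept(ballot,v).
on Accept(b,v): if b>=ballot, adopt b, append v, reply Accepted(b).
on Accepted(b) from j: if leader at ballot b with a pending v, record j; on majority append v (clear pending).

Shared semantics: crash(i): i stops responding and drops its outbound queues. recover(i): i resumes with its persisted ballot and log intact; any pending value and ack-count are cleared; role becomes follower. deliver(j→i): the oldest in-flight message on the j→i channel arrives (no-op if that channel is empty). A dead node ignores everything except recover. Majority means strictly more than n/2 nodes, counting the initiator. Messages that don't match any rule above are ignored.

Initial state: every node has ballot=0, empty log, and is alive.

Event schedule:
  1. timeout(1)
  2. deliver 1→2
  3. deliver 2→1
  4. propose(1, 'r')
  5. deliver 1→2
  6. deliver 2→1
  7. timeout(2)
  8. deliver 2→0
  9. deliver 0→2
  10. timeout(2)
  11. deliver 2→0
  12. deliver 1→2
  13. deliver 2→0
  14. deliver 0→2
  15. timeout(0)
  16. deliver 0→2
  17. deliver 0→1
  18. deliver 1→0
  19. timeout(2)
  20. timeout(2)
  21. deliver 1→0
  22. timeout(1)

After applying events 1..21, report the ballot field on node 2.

20

after 1 — timeout(1): n1:cand/b4/[-]
after 2 — deliver 1→2: n2:foll/b4/[-]
after 3 — deliver 2→1: n1:lead/b4/[-]
after 4 — propose(1,'r'): ·
after 5 — deliver 1→2: n2:foll/b4/[r]
after 6 — deliver 2→1: n1:lead/b4/[r]
after 7 — timeout(2): n2:cand/b8/[r]
after 8 — deliver 2→0: n0:foll/b8/[-]
after 9 — deliver 0→2: n2:lead/b8/[r]
after 10 — timeout(2): n2:cand/b11/[r]
after 11 — deliver 2→0: n0:foll/b11/[-]
after 12 — deliver 1→2: ·
after 13 — deliver 2→0: ·
after 14 — deliver 0→2: n2:lead/b11/[r]
after 15 — timeout(0): n0:cand/b12/[-]
after 16 — deliver 0→2: n2:foll/b12/[r]
after 17 — deliver 0→1: n1:foll/b12/[r]
after 18 — deliver 1→0: ·
after 19 — timeout(2): n2:cand/b17/[r]
after 20 — timeout(2): n2:cand/b20/[r]
after 21 — deliver 1→0: ·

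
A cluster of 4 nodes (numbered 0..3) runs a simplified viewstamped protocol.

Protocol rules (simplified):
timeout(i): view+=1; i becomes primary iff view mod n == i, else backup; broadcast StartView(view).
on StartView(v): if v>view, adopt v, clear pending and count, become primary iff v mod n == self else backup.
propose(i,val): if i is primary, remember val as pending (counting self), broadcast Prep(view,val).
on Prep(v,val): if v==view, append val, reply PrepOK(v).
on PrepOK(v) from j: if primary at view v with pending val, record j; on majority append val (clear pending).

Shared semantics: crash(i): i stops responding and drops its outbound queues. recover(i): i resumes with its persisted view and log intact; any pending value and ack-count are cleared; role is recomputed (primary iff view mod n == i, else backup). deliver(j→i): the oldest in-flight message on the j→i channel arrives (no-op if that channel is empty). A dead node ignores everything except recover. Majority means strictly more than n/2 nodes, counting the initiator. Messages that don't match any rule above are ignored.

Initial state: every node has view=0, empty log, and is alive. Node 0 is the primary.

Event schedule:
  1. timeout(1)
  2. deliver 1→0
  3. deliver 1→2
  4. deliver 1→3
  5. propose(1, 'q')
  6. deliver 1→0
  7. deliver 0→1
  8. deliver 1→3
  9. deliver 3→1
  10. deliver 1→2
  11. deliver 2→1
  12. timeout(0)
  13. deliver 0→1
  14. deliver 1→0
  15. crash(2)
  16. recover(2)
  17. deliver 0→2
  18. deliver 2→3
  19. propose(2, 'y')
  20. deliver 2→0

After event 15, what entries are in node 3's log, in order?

q

1. timeout(1):  <1:prim v1 ->
2. deliver 1→0:  <0:back v1 ->
3. deliver 1→2:  <2:back v1 ->
4. deliver 1→3:  <3:back v1 ->
5. propose(1,'q'):  nop
6. deliver 1→0:  <0:back v1 q>
7. deliver 0→1:  nop
8. deliver 1→3:  <3:back v1 q>
9. deliver 3→1:  <1:prim v1 q>
10. deliver 1→2:  <2:back v1 q>
11. deliver 2→1:  nop
12. timeout(0):  <0:back v2 q>
13. deliver 0→1:  <1:back v2 q>
14. deliver 1→0:  nop
15. crash(2):  <2:✗back v1 q>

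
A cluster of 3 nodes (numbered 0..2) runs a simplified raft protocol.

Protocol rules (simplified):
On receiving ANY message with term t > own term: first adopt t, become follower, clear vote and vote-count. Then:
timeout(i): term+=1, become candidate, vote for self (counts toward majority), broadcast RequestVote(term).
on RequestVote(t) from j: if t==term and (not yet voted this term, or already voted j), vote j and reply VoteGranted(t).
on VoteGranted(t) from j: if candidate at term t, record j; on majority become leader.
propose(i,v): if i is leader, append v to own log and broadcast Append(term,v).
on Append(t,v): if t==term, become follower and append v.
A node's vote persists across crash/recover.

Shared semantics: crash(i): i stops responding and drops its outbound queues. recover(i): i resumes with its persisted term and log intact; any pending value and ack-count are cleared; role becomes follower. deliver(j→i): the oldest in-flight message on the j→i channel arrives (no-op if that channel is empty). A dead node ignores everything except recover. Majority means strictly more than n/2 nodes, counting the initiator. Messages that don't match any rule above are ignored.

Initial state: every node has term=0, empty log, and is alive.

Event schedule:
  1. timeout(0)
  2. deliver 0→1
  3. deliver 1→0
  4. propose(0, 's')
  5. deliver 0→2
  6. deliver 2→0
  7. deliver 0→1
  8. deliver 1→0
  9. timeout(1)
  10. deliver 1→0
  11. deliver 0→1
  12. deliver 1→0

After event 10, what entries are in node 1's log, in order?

after 1 — timeout(0): n0:cand/t1/[-]
after 2 — deliver 0→1: n1:foll/t1/[-]
after 3 — deliver 1→0: n0:lead/t1/[-]
after 4 — propose(0,'s'): n0:lead/t1/[s]
after 5 — deliver 0→2: n2:foll/t1/[-]
after 6 — deliver 2→0: ·
after 7 — deliver 0→1: n1:foll/t1/[s]
after 8 — deliver 1→0: ·
after 9 — timeout(1): n1:cand/t2/[s]
after 10 — deliver 1→0: n0:foll/t2/[s]

s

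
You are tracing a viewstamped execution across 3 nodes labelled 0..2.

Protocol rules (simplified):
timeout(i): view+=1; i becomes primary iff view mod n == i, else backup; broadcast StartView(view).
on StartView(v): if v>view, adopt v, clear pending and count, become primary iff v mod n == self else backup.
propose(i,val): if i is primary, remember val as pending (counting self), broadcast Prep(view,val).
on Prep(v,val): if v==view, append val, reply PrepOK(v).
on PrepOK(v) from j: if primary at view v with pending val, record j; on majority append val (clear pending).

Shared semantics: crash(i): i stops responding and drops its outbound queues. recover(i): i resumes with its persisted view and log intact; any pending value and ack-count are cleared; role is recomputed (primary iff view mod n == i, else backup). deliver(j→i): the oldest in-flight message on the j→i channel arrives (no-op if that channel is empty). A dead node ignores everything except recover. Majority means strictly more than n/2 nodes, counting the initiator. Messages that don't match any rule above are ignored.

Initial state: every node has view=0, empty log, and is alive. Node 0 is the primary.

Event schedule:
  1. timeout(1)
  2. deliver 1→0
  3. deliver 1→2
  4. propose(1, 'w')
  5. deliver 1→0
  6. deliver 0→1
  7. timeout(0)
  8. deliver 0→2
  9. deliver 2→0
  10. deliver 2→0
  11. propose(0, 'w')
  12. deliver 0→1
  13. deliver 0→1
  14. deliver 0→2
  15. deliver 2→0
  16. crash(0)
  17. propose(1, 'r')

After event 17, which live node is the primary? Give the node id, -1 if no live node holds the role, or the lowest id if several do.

after 1 — timeout(1): n1:prim/v1/[-]
after 2 — deliver 1→0: n0:back/v1/[-]
after 3 — deliver 1→2: n2:back/v1/[-]
after 4 — propose(1,'w'): ·
after 5 — deliver 1→0: n0:back/v1/[w]
after 6 — deliver 0→1: n1:prim/v1/[w]
after 7 — timeout(0): n0:back/v2/[w]
after 8 — deliver 0→2: n2:prim/v2/[-]
after 9 — deliver 2→0: ·
after 10 — deliver 2→0: ·
after 11 — propose(0,'w'): ·
after 12 — deliver 0→1: n1:back/v2/[w]
after 13 — deliver 0→1: ·
after 14 — deliver 0→2: ·
after 15 — deliver 2→0: ·
after 16 — crash(0): n0:✗back/v2/[w]
after 17 — propose(1,'r'): ·

2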